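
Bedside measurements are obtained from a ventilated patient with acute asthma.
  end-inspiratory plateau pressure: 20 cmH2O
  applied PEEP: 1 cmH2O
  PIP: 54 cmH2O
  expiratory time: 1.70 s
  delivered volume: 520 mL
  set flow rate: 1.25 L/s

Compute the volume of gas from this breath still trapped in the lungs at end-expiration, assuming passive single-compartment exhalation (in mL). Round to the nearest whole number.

53

R = (PIP − Pplat)/V̇ = (54 − 20) / 1.25 = 34.0/1.25 = 27.2 cmH2O·s/L.
C = Vt/(Pplat − PEEP) = 520.0 / (20 − 1) = 520.0/19.0 = 27.368 mL/cmH2O.
τ = R × C = 27.2 × 0.02737 L/cmH2O = 0.7445 s.
Fraction remaining = e^(−Te/τ) = e^(−1.70/0.7445) = 0.1019.
Trapped volume = 520.0 × 0.1019 = 52.988 mL.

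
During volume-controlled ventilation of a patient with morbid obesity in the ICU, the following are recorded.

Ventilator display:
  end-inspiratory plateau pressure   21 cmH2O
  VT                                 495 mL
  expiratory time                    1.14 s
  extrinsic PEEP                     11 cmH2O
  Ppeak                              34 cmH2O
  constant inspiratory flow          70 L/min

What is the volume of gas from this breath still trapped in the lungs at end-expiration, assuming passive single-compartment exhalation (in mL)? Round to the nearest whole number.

63

Flow: 70 L/min ÷ 60 = 1.1667 L/s.
R = (PIP − Pplat)/V̇ = (34 − 21) / 1.1667 = 13.0/1.1667 = 11.143 cmH2O·s/L.
C = Vt/(Pplat − PEEP) = 495.0 / (21 − 11) = 495.0/10.0 = 49.5 mL/cmH2O.
τ = R × C = 11.143 × 0.0495 L/cmH2O = 0.5516 s.
Fraction remaining = e^(−Te/τ) = e^(−1.14/0.5516) = 0.1266.
Trapped volume = 495.0 × 0.1266 = 62.667 mL.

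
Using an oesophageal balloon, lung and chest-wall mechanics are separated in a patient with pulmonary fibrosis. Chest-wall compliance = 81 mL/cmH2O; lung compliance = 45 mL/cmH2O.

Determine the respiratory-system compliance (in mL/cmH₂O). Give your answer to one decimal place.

Lung and chest wall are elastances in series: 1/Crs = 1/CL + 1/Ccw.
1/Crs = 1/45 + 1/81 = 0.03457.
Crs = 28.927 mL/cmH2O.

28.9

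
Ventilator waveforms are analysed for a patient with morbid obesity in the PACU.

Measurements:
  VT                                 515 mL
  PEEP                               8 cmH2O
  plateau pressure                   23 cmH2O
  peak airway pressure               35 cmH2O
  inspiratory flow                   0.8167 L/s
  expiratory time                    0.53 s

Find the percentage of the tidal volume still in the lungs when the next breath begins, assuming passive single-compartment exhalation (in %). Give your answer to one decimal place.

R = (PIP − Pplat)/V̇ = (35 − 23) / 0.8167 = 12.0/0.8167 = 14.693 cmH2O·s/L.
C = Vt/(Pplat − PEEP) = 515.0 / (23 − 8) = 515.0/15.0 = 34.333 mL/cmH2O.
τ = R × C = 14.693 × 0.03433 L/cmH2O = 0.5044 s.
Fraction remaining at end-expiration = e^(−Te/τ) = e^(−0.53/0.5044) = 0.3497 → 34.97%.

35.0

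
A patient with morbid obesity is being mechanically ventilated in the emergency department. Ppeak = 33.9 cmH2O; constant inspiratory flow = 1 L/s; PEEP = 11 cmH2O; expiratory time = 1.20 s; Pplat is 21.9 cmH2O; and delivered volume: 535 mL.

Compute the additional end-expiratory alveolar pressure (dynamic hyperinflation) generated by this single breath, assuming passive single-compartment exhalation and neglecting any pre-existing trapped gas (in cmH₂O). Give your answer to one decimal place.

R = (PIP − Pplat)/V̇ = (33.9 − 21.9) / 1 = 12.0/1 = 12.0 cmH2O·s/L.
C = Vt/(Pplat − PEEP) = 535.0 / (21.9 − 11) = 535.0/10.9 = 49.083 mL/cmH2O.
τ = R × C = 12.0 × 0.04908 L/cmH2O = 0.589 s.
Fraction remaining = e^(−Te/τ) = e^(−1.20/0.589) = 0.1304; trapped volume = 535.0 × 0.1304 = 69.764 mL.
Additional alveolar pressure from trapping ≈ V_trapped / C = 69.764 / 49.083 = 1.421 cmH2O.

1.4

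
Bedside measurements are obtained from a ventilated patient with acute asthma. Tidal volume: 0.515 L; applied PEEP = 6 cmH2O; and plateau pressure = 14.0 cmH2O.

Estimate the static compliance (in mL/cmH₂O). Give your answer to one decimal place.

Cstat = Vt / (Pplat − PEEP) = 515 / (14.0 − 6) = 515 / 8.0 = 64.375 mL/cmH2O.

64.4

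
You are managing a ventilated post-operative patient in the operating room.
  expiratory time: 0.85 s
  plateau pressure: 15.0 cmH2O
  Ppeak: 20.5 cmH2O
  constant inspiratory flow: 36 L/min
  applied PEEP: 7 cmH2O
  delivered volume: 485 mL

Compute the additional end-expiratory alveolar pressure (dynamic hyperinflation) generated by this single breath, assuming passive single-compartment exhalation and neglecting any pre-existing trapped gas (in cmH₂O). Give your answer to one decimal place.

Flow: 36 L/min ÷ 60 = 0.6 L/s.
R = (PIP − Pplat)/V̇ = (20.5 − 15.0) / 0.6 = 5.5/0.6 = 9.167 cmH2O·s/L.
C = Vt/(Pplat − PEEP) = 485.0 / (15.0 − 7) = 485.0/8.0 = 60.625 mL/cmH2O.
τ = R × C = 9.167 × 0.06063 L/cmH2O = 0.5558 s.
Fraction remaining = e^(−Te/τ) = e^(−0.85/0.5558) = 0.2167; trapped volume = 485.0 × 0.2167 = 105.1 mL.
Additional alveolar pressure from trapping ≈ V_trapped / C = 105.1 / 60.625 = 1.734 cmH2O.

1.7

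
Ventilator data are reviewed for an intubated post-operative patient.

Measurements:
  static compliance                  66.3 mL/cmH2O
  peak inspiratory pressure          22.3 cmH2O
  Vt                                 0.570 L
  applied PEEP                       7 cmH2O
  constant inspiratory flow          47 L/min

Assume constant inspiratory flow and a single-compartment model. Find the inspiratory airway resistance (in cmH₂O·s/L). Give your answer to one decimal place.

Flow: 47 L/min ÷ 60 = 0.7833 L/s.
Equation of motion (constant flow): PIP = Vt/C + R·V̇ + PEEP.
R·V̇ = PIP − Vt/C − PEEP = 22.3 − 570/66.3 − 7 = 22.3 − 8.597 − 7 = 6.703 cmH2O.
R = 6.703 / 0.7833 = 8.557 cmH2O·s/L.

8.6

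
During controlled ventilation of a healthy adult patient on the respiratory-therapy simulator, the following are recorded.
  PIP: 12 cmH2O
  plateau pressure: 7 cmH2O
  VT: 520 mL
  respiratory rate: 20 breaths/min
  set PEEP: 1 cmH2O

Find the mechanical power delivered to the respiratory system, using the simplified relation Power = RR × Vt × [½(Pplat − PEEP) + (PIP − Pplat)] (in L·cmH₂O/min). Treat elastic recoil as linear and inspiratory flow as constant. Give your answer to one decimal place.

Per-breath work = Vt × [½(Pplat−PEEP) + (PIP−Pplat)] = 0.520 × [0.5×6.0 + 5.0] = 0.520 × 8.0 = 4.16 L·cmH2O.
Power = 20 × 4.16 = 83.2 L·cmH2O/min.

83.2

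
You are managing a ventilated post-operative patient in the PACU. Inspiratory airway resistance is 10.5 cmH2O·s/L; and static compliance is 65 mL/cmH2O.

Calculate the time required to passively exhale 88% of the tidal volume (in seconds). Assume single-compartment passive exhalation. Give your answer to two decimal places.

1.45

τ = R × C = 10.5 × 65 mL/cmH2O = 10.5 × 0.065 L/cmH2O = 0.6825 s.
Exhaled fraction f = 1 − e^(−t/τ) → t = −τ·ln(1 − f) = −0.6825·ln(0.12) = 1.447 s.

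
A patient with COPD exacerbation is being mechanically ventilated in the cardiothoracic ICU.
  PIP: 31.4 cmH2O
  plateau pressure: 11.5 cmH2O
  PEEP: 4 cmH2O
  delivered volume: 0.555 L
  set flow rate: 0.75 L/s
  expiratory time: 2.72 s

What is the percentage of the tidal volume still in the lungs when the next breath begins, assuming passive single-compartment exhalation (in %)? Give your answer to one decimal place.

25.0

R = (PIP − Pplat)/V̇ = (31.4 − 11.5) / 0.75 = 19.9/0.75 = 26.533 cmH2O·s/L.
C = Vt/(Pplat − PEEP) = 555.0 / (11.5 − 4) = 555.0/7.5 = 74.0 mL/cmH2O.
τ = R × C = 26.533 × 0.074 L/cmH2O = 1.963 s.
Fraction remaining at end-expiration = e^(−Te/τ) = e^(−2.72/1.963) = 0.2502 → 25.02%.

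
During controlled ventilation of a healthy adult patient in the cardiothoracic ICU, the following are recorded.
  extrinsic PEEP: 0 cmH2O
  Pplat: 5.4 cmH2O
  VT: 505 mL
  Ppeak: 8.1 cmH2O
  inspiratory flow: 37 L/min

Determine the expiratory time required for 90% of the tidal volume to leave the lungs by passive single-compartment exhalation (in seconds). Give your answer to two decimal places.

Flow: 37 L/min ÷ 60 = 0.6167 L/s.
R = (PIP − Pplat)/V̇ = (8.1 − 5.4) / 0.6167 = 2.7/0.6167 = 4.378 cmH2O·s/L.
C = Vt/(Pplat − PEEP) = 505.0 / (5.4 − 0) = 505.0/5.4 = 93.519 mL/cmH2O.
τ = R × C = 4.378 × 0.09352 L/cmH2O = 0.4094 s.
t = −τ·ln(1 − 0.90) = −0.4094·ln(0.1) = 0.9427 s.

0.94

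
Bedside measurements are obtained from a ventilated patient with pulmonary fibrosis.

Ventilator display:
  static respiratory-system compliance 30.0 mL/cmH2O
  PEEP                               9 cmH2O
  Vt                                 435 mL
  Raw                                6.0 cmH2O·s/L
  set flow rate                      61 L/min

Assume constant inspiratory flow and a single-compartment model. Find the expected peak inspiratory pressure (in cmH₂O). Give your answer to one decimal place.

Flow: 61 L/min ÷ 60 = 1.0167 L/s.
Equation of motion (constant flow): PIP = Vt/C + R·V̇ + PEEP.
PIP = 435/30.0 + 6.0×1.0167 + 9 = 14.5 + 6.1 + 9 = 29.6 cmH2O.

29.6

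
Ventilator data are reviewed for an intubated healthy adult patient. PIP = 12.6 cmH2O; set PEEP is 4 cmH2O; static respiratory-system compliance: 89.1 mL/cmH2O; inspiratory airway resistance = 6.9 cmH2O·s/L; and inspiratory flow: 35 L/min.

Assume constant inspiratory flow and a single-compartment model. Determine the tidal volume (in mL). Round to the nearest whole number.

408

Flow: 35 L/min ÷ 60 = 0.5833 L/s.
Equation of motion (constant flow): PIP = Vt/C + R·V̇ + PEEP.
Vt/C = PIP − R·V̇ − PEEP = 12.6 − 4.025 − 4 = 4.575 cmH2O.
Vt = C × 4.575 = 89.1 × 4.575 = 407.63 mL.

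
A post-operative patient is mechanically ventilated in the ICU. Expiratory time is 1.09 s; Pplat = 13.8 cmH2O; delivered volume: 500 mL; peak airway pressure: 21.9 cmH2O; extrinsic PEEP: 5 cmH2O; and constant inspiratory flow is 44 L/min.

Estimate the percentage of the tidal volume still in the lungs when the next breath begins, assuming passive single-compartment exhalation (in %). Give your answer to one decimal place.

Flow: 44 L/min ÷ 60 = 0.7333 L/s.
R = (PIP − Pplat)/V̇ = (21.9 − 13.8) / 0.7333 = 8.1/0.7333 = 11.046 cmH2O·s/L.
C = Vt/(Pplat − PEEP) = 500.0 / (13.8 − 5) = 500.0/8.8 = 56.818 mL/cmH2O.
τ = R × C = 11.046 × 0.05682 L/cmH2O = 0.6276 s.
Fraction remaining at end-expiration = e^(−Te/τ) = e^(−1.09/0.6276) = 0.1761 → 17.61%.

17.6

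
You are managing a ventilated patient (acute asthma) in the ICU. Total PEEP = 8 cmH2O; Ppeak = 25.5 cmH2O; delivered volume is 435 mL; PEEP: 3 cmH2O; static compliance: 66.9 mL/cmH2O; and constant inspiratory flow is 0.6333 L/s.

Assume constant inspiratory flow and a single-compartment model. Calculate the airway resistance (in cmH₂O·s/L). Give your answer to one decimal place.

17.4

Total PEEP = 8 cmH2O (set 3 + intrinsic 5); this is the baseline alveolar pressure.
Equation of motion (constant flow): PIP = Vt/C + R·V̇ + PEEP.
R·V̇ = PIP − Vt/C − PEEP = 25.5 − 435/66.9 − 8 = 25.5 − 6.502 − 8 = 10.998 cmH2O.
R = 10.998 / 0.6333 = 17.366 cmH2O·s/L.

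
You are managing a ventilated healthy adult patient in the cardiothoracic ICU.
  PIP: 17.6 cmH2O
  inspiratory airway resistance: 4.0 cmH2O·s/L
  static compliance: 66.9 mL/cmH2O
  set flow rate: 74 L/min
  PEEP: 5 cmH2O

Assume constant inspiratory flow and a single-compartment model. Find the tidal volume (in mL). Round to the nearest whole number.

513

Flow: 74 L/min ÷ 60 = 1.2333 L/s.
Equation of motion (constant flow): PIP = Vt/C + R·V̇ + PEEP.
Vt/C = PIP − R·V̇ − PEEP = 17.6 − 4.933 − 5 = 7.667 cmH2O.
Vt = C × 7.667 = 66.9 × 7.667 = 512.92 mL.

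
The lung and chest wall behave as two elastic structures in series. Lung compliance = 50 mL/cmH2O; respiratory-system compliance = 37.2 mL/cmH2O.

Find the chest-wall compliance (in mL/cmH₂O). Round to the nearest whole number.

145

1/Ccw = 1/Crs − 1/CL.
1/Ccw = 1/37.2 − 1/50 = 0.006882.
Ccw = 145.31 mL/cmH2O.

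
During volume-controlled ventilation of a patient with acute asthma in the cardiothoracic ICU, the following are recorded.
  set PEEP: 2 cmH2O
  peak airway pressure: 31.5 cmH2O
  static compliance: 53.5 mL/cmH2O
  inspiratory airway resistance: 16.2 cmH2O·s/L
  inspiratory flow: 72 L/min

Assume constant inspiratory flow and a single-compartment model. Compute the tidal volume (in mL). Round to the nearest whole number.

Flow: 72 L/min ÷ 60 = 1.2 L/s.
Equation of motion (constant flow): PIP = Vt/C + R·V̇ + PEEP.
Vt/C = PIP − R·V̇ − PEEP = 31.5 − 19.44 − 2 = 10.06 cmH2O.
Vt = C × 10.06 = 53.5 × 10.06 = 538.21 mL.

538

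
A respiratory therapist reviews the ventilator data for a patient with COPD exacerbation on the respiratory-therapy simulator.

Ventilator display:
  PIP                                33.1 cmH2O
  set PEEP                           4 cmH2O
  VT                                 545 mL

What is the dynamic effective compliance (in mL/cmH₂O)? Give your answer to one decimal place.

Dynamic compliance = Vt / (PIP − PEEP) = 545 / (33.1 − 4) = 545 / 29.1 = 18.729 mL/cmH2O.

18.7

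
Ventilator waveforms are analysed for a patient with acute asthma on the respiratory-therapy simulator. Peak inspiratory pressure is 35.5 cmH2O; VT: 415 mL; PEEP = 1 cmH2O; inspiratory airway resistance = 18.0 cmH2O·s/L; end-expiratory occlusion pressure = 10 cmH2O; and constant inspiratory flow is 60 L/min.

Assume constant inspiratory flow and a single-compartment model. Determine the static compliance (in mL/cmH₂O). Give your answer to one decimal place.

Flow: 60 L/min ÷ 60 = 1 L/s.
Total PEEP = 10 cmH2O (set 1 + intrinsic 9); this is the baseline alveolar pressure.
Equation of motion (constant flow): PIP = Vt/C + R·V̇ + PEEP.
Vt/C = PIP − R·V̇ − PEEP = 35.5 − 18.0×1 − 10 = 35.5 − 18.0 − 10 = 7.5 cmH2O.
C = Vt / 7.5 = 415 / 7.5 = 55.333 mL/cmH2O.

55.3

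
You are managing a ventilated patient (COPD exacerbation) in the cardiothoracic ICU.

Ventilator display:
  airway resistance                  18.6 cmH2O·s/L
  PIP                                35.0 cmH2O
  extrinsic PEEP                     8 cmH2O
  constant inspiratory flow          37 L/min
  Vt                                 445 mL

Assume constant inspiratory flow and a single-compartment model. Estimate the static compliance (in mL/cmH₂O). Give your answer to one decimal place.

28.7

Flow: 37 L/min ÷ 60 = 0.6167 L/s.
Equation of motion (constant flow): PIP = Vt/C + R·V̇ + PEEP.
Vt/C = PIP − R·V̇ − PEEP = 35.0 − 18.6×0.6167 − 8 = 35.0 − 11.471 − 8 = 15.529 cmH2O.
C = Vt / 15.529 = 445 / 15.529 = 28.656 mL/cmH2O.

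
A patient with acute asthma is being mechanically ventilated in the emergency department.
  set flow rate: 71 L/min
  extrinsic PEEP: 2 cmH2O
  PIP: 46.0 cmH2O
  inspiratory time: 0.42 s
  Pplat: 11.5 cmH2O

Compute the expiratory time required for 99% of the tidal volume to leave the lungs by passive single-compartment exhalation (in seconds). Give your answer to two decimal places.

Flow: 71 L/min ÷ 60 = 1.1833 L/s.
Vt = flow × Ti = 1.1833 L/s × 0.42 s × 1000 mL/L = 496.99 mL.
R = (PIP − Pplat)/V̇ = (46.0 − 11.5) / 1.1833 = 34.5/1.1833 = 29.156 cmH2O·s/L.
C = Vt/(Pplat − PEEP) = 496.99 / (11.5 − 2) = 496.99/9.5 = 52.315 mL/cmH2O.
τ = R × C = 29.156 × 0.05232 L/cmH2O = 1.525 s.
t = −τ·ln(1 − 0.99) = −1.525·ln(0.01) = 7.023 s.

7.02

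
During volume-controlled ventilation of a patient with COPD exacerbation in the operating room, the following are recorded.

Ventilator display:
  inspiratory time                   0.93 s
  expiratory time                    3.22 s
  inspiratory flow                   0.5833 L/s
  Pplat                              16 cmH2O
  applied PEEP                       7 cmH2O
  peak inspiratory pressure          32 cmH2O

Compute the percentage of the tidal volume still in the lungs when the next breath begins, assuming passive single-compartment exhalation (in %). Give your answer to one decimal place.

14.3

Vt = flow × Ti = 0.5833 L/s × 0.93 s × 1000 mL/L = 542.47 mL.
R = (PIP − Pplat)/V̇ = (32 − 16) / 0.5833 = 16.0/0.5833 = 27.43 cmH2O·s/L.
C = Vt/(Pplat − PEEP) = 542.47 / (16 − 7) = 542.47/9.0 = 60.274 mL/cmH2O.
τ = R × C = 27.43 × 0.06027 L/cmH2O = 1.653 s.
Fraction remaining at end-expiration = e^(−Te/τ) = e^(−3.22/1.653) = 0.1426 → 14.26%.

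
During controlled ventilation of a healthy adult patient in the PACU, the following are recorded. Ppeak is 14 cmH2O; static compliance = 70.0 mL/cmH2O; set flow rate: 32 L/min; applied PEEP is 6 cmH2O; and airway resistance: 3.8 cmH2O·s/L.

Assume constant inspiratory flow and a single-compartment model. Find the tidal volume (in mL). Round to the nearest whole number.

Flow: 32 L/min ÷ 60 = 0.5333 L/s.
Equation of motion (constant flow): PIP = Vt/C + R·V̇ + PEEP.
Vt/C = PIP − R·V̇ − PEEP = 14 − 2.027 − 6 = 5.973 cmH2O.
Vt = C × 5.973 = 70.0 × 5.973 = 418.11 mL.

418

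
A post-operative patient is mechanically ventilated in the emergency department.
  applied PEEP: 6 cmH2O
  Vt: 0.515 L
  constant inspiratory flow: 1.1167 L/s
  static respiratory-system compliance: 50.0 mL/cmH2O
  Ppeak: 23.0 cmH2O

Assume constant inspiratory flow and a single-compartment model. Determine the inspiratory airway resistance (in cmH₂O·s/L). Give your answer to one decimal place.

Equation of motion (constant flow): PIP = Vt/C + R·V̇ + PEEP.
R·V̇ = PIP − Vt/C − PEEP = 23.0 − 515/50.0 − 6 = 23.0 − 10.3 − 6 = 6.7 cmH2O.
R = 6.7 / 1.1167 = 6.0 cmH2O·s/L.

6.0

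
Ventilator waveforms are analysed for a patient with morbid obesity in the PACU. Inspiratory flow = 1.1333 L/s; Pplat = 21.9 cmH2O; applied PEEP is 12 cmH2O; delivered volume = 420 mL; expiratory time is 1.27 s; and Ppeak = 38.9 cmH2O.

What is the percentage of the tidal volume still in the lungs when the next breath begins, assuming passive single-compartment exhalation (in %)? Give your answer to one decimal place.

R = (PIP − Pplat)/V̇ = (38.9 − 21.9) / 1.1333 = 17.0/1.1333 = 15.0 cmH2O·s/L.
C = Vt/(Pplat − PEEP) = 420.0 / (21.9 − 12) = 420.0/9.9 = 42.424 mL/cmH2O.
τ = R × C = 15.0 × 0.04242 L/cmH2O = 0.6363 s.
Fraction remaining at end-expiration = e^(−Te/τ) = e^(−1.27/0.6363) = 0.1359 → 13.59%.

13.6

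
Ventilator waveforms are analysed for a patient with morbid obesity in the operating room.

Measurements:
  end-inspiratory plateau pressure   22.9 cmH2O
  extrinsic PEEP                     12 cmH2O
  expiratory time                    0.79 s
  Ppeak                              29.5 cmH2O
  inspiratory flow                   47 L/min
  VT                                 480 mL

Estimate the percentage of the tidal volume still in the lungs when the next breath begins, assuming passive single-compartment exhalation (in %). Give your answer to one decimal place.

Flow: 47 L/min ÷ 60 = 0.7833 L/s.
R = (PIP − Pplat)/V̇ = (29.5 − 22.9) / 0.7833 = 6.6/0.7833 = 8.426 cmH2O·s/L.
C = Vt/(Pplat − PEEP) = 480.0 / (22.9 − 12) = 480.0/10.9 = 44.037 mL/cmH2O.
τ = R × C = 8.426 × 0.04404 L/cmH2O = 0.3711 s.
Fraction remaining at end-expiration = e^(−Te/τ) = e^(−0.79/0.3711) = 0.119 → 11.9%.

11.9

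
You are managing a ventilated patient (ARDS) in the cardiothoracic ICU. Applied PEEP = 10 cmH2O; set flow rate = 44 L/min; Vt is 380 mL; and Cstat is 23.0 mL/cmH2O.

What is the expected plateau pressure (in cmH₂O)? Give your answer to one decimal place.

Pplat = PEEP + Vt / Cstat = 10 + 380 / 23.0 = 10 + 16.522 = 26.522 cmH2O.

26.5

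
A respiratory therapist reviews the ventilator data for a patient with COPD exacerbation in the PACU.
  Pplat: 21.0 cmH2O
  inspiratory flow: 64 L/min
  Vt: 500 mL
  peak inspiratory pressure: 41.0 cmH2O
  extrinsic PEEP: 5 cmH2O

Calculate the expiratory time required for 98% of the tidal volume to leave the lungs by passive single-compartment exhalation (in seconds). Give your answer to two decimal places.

Flow: 64 L/min ÷ 60 = 1.0667 L/s.
R = (PIP − Pplat)/V̇ = (41.0 − 21.0) / 1.0667 = 20.0/1.0667 = 18.749 cmH2O·s/L.
C = Vt/(Pplat − PEEP) = 500.0 / (21.0 − 5) = 500.0/16.0 = 31.25 mL/cmH2O.
τ = R × C = 18.749 × 0.03125 L/cmH2O = 0.5859 s.
t = −τ·ln(1 − 0.98) = −0.5859·ln(0.02) = 2.292 s.

2.29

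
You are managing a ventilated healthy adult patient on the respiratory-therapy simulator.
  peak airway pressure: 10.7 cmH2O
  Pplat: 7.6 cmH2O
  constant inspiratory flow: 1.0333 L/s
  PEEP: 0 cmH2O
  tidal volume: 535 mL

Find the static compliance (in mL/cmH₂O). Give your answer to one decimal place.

70.4

Cstat = Vt / (Pplat − PEEP) = 535 / (7.6 − 0) = 535 / 7.6 = 70.395 mL/cmH2O.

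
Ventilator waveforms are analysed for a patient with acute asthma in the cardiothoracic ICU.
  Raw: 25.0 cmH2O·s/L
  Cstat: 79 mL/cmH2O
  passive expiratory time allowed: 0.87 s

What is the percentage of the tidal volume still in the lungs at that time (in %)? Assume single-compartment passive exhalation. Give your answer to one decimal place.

64.4

τ = R × C = 25.0 × 79 mL/cmH2O = 25.0 × 0.079 L/cmH2O = 1.975 s.
Passive exhalation: V(t)/V₀ = e^(−t/τ) = e^(−0.87/1.975) = 0.6437.
Fraction remaining = 0.6437 → 64.37%.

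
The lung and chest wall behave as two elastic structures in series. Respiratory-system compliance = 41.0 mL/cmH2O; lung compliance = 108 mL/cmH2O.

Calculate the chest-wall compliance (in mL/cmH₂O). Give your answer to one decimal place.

1/Ccw = 1/Crs − 1/CL.
1/Ccw = 1/41.0 − 1/108 = 0.01513.
Ccw = 66.094 mL/cmH2O.

66.1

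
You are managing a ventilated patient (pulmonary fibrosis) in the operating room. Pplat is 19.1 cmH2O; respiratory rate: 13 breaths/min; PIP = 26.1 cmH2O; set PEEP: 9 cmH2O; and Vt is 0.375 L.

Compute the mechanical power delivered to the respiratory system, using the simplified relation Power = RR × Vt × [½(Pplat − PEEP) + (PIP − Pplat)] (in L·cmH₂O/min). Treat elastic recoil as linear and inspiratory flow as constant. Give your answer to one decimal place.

58.7

Per-breath work = Vt × [½(Pplat−PEEP) + (PIP−Pplat)] = 0.375 × [0.5×10.1 + 7.0] = 0.375 × 12.05 = 4.519 L·cmH2O.
Power = 13 × 4.519 = 58.747 L·cmH2O/min.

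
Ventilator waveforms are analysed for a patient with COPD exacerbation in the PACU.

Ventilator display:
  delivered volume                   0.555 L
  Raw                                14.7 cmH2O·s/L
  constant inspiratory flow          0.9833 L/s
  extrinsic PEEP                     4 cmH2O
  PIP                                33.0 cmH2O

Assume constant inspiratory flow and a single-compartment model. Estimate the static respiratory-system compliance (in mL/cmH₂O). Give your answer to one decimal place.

38.2

Equation of motion (constant flow): PIP = Vt/C + R·V̇ + PEEP.
Vt/C = PIP − R·V̇ − PEEP = 33.0 − 14.7×0.9833 − 4 = 33.0 − 14.455 − 4 = 14.545 cmH2O.
C = Vt / 14.545 = 555 / 14.545 = 38.157 mL/cmH2O.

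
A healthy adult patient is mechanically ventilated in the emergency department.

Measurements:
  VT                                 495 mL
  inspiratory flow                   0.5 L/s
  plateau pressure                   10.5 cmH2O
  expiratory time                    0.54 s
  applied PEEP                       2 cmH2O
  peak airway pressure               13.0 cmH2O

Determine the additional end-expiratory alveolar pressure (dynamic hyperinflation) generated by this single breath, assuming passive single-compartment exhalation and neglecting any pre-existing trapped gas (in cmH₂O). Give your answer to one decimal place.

1.3

R = (PIP − Pplat)/V̇ = (13.0 − 10.5) / 0.5 = 2.5/0.5 = 5.0 cmH2O·s/L.
C = Vt/(Pplat − PEEP) = 495.0 / (10.5 − 2) = 495.0/8.5 = 58.235 mL/cmH2O.
τ = R × C = 5.0 × 0.05824 L/cmH2O = 0.2912 s.
Fraction remaining = e^(−Te/τ) = e^(−0.54/0.2912) = 0.1565; trapped volume = 495.0 × 0.1565 = 77.468 mL.
Additional alveolar pressure from trapping ≈ V_trapped / C = 77.468 / 58.235 = 1.33 cmH2O.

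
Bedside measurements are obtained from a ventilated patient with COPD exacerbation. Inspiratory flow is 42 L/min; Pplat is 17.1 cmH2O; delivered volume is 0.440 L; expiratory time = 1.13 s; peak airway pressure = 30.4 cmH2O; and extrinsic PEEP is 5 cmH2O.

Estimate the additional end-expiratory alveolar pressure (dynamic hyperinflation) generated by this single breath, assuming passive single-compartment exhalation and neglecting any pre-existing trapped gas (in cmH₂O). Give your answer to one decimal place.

2.4

Flow: 42 L/min ÷ 60 = 0.7 L/s.
R = (PIP − Pplat)/V̇ = (30.4 − 17.1) / 0.7 = 13.3/0.7 = 19.0 cmH2O·s/L.
C = Vt/(Pplat − PEEP) = 440.0 / (17.1 − 5) = 440.0/12.1 = 36.364 mL/cmH2O.
τ = R × C = 19.0 × 0.03636 L/cmH2O = 0.6908 s.
Fraction remaining = e^(−Te/τ) = e^(−1.13/0.6908) = 0.1948; trapped volume = 440.0 × 0.1948 = 85.712 mL.
Additional alveolar pressure from trapping ≈ V_trapped / C = 85.712 / 36.364 = 2.357 cmH2O.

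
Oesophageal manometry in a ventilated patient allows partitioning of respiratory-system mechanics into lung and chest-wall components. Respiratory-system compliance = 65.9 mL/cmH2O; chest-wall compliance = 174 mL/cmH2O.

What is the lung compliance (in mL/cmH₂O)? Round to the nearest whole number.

1/CL = 1/Crs − 1/Ccw.
1/CL = 1/65.9 − 1/174 = 0.009427.
CL = 106.08 mL/cmH2O.

106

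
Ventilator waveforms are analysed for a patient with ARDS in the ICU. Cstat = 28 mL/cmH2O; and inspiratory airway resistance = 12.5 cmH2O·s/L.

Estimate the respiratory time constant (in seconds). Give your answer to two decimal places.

0.35

τ = R × C = 12.5 × 28 mL/cmH2O = 12.5 × 0.028 L/cmH2O = 0.35 s.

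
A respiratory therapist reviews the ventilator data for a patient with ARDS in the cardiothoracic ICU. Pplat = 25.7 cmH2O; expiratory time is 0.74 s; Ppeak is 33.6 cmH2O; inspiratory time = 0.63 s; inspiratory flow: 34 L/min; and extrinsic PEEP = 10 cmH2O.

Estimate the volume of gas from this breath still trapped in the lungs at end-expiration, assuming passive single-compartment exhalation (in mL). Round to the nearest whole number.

35

Flow: 34 L/min ÷ 60 = 0.5667 L/s.
Vt = flow × Ti = 0.5667 L/s × 0.63 s × 1000 mL/L = 357.02 mL.
R = (PIP − Pplat)/V̇ = (33.6 − 25.7) / 0.5667 = 7.9/0.5667 = 13.94 cmH2O·s/L.
C = Vt/(Pplat − PEEP) = 357.02 / (25.7 − 10) = 357.02/15.7 = 22.74 mL/cmH2O.
τ = R × C = 13.94 × 0.02274 L/cmH2O = 0.317 s.
Fraction remaining = e^(−Te/τ) = e^(−0.74/0.317) = 0.09687.
Trapped volume = 357.02 × 0.09687 = 34.585 mL.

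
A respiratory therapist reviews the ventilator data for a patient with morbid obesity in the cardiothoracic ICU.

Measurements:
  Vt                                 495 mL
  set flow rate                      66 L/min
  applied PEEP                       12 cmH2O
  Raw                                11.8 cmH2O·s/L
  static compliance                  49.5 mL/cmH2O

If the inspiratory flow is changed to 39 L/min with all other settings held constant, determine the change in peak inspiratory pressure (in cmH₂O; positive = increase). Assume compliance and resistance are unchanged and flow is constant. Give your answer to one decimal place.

Flow: 66 L/min ÷ 60 = 1.1 L/s.
New flow: 39 L/min ÷ 60 = 0.65 L/s.
PIP = Vt/C + R·V̇ + PEEP (constant-flow equation of motion).
Only the resistive term changes: ΔPIP = R × ΔV̇ = 11.8 × (0.65 − 1.1) = 11.8 × -0.45 = -5.31 cmH2O.

-5.3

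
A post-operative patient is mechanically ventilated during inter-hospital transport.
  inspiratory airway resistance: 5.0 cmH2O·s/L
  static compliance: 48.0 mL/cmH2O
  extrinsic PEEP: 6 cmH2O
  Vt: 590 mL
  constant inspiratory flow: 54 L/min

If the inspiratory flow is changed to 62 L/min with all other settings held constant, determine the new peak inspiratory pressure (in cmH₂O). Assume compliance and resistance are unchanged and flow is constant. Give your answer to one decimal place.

23.5

Flow: 54 L/min ÷ 60 = 0.9 L/s.
New flow: 62 L/min ÷ 60 = 1.0333 L/s.
PIP = Vt/C + R·V̇ + PEEP (constant-flow equation of motion).
Only the resistive term changes: ΔPIP = R × ΔV̇ = 5.0 × (1.0333 − 0.9) = 5.0 × 0.1333 = 0.6665 cmH2O.
Original PIP = 590/48.0 + 5.0×0.9 + 6 = 22.792 cmH2O; new PIP = 22.792 + (0.6665) = 23.459 cmH2O.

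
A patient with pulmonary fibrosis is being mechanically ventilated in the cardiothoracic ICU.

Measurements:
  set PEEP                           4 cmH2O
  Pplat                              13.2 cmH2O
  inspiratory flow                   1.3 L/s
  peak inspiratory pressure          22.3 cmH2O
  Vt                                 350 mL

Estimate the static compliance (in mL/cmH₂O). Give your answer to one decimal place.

Cstat = Vt / (Pplat − PEEP) = 350 / (13.2 − 4) = 350 / 9.2 = 38.043 mL/cmH2O.

38.0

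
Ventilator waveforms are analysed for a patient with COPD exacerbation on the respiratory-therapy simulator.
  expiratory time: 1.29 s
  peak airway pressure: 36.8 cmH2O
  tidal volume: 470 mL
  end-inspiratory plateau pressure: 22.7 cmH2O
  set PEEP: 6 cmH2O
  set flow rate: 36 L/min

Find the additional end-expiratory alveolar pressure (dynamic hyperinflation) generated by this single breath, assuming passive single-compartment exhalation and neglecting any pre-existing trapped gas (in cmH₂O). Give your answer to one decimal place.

Flow: 36 L/min ÷ 60 = 0.6 L/s.
R = (PIP − Pplat)/V̇ = (36.8 − 22.7) / 0.6 = 14.1/0.6 = 23.5 cmH2O·s/L.
C = Vt/(Pplat − PEEP) = 470.0 / (22.7 − 6) = 470.0/16.7 = 28.144 mL/cmH2O.
τ = R × C = 23.5 × 0.02814 L/cmH2O = 0.6613 s.
Fraction remaining = e^(−Te/τ) = e^(−1.29/0.6613) = 0.1422; trapped volume = 470.0 × 0.1422 = 66.834 mL.
Additional alveolar pressure from trapping ≈ V_trapped / C = 66.834 / 28.144 = 2.375 cmH2O.

2.4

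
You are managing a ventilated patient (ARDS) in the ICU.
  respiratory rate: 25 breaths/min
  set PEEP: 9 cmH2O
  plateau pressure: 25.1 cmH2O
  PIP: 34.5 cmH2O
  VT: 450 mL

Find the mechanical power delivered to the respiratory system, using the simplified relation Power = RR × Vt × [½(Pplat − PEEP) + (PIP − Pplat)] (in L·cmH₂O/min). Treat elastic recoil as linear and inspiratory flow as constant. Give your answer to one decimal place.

Per-breath work = Vt × [½(Pplat−PEEP) + (PIP−Pplat)] = 0.450 × [0.5×16.1 + 9.4] = 0.450 × 17.45 = 7.853 L·cmH2O.
Power = 25 × 7.853 = 196.33 L·cmH2O/min.

196.3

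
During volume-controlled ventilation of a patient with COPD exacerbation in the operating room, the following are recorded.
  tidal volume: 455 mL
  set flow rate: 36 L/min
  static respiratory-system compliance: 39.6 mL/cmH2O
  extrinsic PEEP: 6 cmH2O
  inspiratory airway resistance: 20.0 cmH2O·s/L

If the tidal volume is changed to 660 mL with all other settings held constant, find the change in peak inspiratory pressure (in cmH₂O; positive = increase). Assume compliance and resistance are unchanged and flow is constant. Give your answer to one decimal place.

5.2

PIP = Vt/C + R·V̇ + PEEP (constant-flow equation of motion).
Only the elastic term changes: ΔPIP = ΔVt / C = (660 − 455) / 39.6 = 5.177 cmH2O.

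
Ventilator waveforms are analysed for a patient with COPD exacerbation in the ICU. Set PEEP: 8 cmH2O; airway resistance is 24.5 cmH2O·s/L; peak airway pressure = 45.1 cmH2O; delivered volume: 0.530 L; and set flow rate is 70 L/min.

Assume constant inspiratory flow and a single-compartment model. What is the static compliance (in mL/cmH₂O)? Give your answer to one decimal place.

62.2

Flow: 70 L/min ÷ 60 = 1.1667 L/s.
Equation of motion (constant flow): PIP = Vt/C + R·V̇ + PEEP.
Vt/C = PIP − R·V̇ − PEEP = 45.1 − 24.5×1.1667 − 8 = 45.1 − 28.584 − 8 = 8.516 cmH2O.
C = Vt / 8.516 = 530 / 8.516 = 62.236 mL/cmH2O.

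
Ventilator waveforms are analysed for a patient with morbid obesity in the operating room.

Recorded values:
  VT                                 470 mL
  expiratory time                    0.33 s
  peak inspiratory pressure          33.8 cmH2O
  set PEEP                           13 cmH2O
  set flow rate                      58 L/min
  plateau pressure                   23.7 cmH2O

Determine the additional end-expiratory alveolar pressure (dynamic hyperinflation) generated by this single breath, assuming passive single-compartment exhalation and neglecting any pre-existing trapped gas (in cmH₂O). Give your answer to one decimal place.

5.2

Flow: 58 L/min ÷ 60 = 0.9667 L/s.
R = (PIP − Pplat)/V̇ = (33.8 − 23.7) / 0.9667 = 10.1/0.9667 = 10.448 cmH2O·s/L.
C = Vt/(Pplat − PEEP) = 470.0 / (23.7 − 13) = 470.0/10.7 = 43.925 mL/cmH2O.
τ = R × C = 10.448 × 0.04393 L/cmH2O = 0.459 s.
Fraction remaining = e^(−Te/τ) = e^(−0.33/0.459) = 0.4873; trapped volume = 470.0 × 0.4873 = 229.03 mL.
Additional alveolar pressure from trapping ≈ V_trapped / C = 229.03 / 43.925 = 5.214 cmH2O.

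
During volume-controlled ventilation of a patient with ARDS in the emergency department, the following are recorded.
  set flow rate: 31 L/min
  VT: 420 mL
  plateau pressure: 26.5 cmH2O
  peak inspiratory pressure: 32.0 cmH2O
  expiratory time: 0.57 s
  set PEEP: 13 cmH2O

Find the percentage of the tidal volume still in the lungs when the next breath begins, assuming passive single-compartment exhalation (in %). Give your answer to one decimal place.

17.9

Flow: 31 L/min ÷ 60 = 0.5167 L/s.
R = (PIP − Pplat)/V̇ = (32.0 − 26.5) / 0.5167 = 5.5/0.5167 = 10.644 cmH2O·s/L.
C = Vt/(Pplat − PEEP) = 420.0 / (26.5 − 13) = 420.0/13.5 = 31.111 mL/cmH2O.
τ = R × C = 10.644 × 0.03111 L/cmH2O = 0.3311 s.
Fraction remaining at end-expiration = e^(−Te/τ) = e^(−0.57/0.3311) = 0.1788 → 17.88%.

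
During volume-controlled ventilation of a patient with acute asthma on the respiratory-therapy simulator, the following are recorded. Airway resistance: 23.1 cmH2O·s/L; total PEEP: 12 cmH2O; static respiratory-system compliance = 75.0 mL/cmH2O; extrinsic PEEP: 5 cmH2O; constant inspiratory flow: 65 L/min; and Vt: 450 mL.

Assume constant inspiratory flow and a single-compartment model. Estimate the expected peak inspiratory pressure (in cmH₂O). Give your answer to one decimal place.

43.0

Flow: 65 L/min ÷ 60 = 1.0833 L/s.
Total PEEP = 12 cmH2O (set 5 + intrinsic 7); this is the baseline alveolar pressure.
Equation of motion (constant flow): PIP = Vt/C + R·V̇ + PEEP.
PIP = 450/75.0 + 23.1×1.0833 + 12 = 6.0 + 25.024 + 12 = 43.024 cmH2O.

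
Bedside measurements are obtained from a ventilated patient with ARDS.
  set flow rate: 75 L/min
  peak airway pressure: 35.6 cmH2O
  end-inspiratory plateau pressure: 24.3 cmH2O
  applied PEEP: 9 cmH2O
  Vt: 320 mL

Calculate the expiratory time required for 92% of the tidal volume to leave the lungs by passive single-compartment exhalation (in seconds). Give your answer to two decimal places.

0.48

Flow: 75 L/min ÷ 60 = 1.25 L/s.
R = (PIP − Pplat)/V̇ = (35.6 − 24.3) / 1.25 = 11.3/1.25 = 9.04 cmH2O·s/L.
C = Vt/(Pplat − PEEP) = 320.0 / (24.3 − 9) = 320.0/15.3 = 20.915 mL/cmH2O.
τ = R × C = 9.04 × 0.02092 L/cmH2O = 0.1891 s.
t = −τ·ln(1 − 0.92) = −0.1891·ln(0.08) = 0.4776 s.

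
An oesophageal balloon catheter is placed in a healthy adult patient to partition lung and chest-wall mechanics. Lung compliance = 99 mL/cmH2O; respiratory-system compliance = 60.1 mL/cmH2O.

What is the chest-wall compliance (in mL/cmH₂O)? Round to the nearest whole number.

153

1/Ccw = 1/Crs − 1/CL.
1/Ccw = 1/60.1 − 1/99 = 0.006538.
Ccw = 152.95 mL/cmH2O.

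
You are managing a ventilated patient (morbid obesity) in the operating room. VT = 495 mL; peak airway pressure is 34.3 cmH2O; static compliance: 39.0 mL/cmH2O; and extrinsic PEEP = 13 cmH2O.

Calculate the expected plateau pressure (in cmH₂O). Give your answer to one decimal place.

25.7

Pplat = PEEP + Vt / Cstat = 13 + 495 / 39.0 = 13 + 12.692 = 25.692 cmH2O.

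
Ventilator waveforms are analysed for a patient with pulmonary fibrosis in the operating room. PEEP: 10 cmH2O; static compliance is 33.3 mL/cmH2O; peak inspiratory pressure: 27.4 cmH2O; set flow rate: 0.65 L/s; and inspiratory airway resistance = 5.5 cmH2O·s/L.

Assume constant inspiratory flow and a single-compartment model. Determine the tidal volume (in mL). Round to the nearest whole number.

Equation of motion (constant flow): PIP = Vt/C + R·V̇ + PEEP.
Vt/C = PIP − R·V̇ − PEEP = 27.4 − 3.575 − 10 = 13.825 cmH2O.
Vt = C × 13.825 = 33.3 × 13.825 = 460.37 mL.

460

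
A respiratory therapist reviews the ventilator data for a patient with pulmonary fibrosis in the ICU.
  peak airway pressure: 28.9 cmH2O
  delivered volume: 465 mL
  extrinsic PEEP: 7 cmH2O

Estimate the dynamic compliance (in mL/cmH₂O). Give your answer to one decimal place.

Dynamic compliance = Vt / (PIP − PEEP) = 465 / (28.9 − 7) = 465 / 21.9 = 21.233 mL/cmH2O.

21.2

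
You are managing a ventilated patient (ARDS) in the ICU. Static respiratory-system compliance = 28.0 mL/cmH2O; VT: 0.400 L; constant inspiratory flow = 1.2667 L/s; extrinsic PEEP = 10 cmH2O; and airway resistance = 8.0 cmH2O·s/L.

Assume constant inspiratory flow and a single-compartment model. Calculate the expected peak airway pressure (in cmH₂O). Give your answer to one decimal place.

34.4

Equation of motion (constant flow): PIP = Vt/C + R·V̇ + PEEP.
PIP = 400/28.0 + 8.0×1.2667 + 10 = 14.286 + 10.134 + 10 = 34.42 cmH2O.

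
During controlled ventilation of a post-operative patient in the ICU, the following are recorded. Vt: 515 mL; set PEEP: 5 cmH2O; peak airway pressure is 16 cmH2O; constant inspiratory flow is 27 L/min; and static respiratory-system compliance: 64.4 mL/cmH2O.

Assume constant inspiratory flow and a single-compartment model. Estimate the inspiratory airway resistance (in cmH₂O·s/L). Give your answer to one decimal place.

6.7

Flow: 27 L/min ÷ 60 = 0.45 L/s.
Equation of motion (constant flow): PIP = Vt/C + R·V̇ + PEEP.
R·V̇ = PIP − Vt/C − PEEP = 16 − 515/64.4 − 5 = 16 − 7.997 − 5 = 3.003 cmH2O.
R = 3.003 / 0.45 = 6.673 cmH2O·s/L.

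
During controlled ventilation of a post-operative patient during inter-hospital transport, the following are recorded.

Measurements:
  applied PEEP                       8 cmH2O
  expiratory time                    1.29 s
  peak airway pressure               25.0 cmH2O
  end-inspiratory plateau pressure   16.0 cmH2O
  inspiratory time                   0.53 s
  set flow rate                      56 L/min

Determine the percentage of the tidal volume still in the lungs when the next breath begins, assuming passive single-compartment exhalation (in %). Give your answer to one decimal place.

Flow: 56 L/min ÷ 60 = 0.9333 L/s.
Vt = flow × Ti = 0.9333 L/s × 0.53 s × 1000 mL/L = 494.65 mL.
R = (PIP − Pplat)/V̇ = (25.0 − 16.0) / 0.9333 = 9.0/0.9333 = 9.643 cmH2O·s/L.
C = Vt/(Pplat − PEEP) = 494.65 / (16.0 − 8) = 494.65/8.0 = 61.831 mL/cmH2O.
τ = R × C = 9.643 × 0.06183 L/cmH2O = 0.5962 s.
Fraction remaining at end-expiration = e^(−Te/τ) = e^(−1.29/0.5962) = 0.1149 → 11.49%.

11.5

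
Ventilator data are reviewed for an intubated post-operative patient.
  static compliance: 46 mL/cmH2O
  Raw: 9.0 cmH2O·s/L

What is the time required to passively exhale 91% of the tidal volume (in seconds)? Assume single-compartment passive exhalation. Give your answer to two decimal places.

τ = R × C = 9.0 × 46 mL/cmH2O = 9.0 × 0.046 L/cmH2O = 0.414 s.
Exhaled fraction f = 1 − e^(−t/τ) → t = −τ·ln(1 − f) = −0.414·ln(0.09) = 0.9969 s.

1.00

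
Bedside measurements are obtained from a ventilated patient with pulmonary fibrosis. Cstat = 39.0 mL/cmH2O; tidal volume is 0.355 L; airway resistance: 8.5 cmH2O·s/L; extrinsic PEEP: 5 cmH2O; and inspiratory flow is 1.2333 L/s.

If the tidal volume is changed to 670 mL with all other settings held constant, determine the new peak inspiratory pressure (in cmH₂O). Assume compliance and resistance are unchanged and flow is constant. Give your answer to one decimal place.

PIP = Vt/C + R·V̇ + PEEP (constant-flow equation of motion).
Only the elastic term changes: ΔPIP = ΔVt / C = (670 − 355) / 39.0 = 8.077 cmH2O.
Original PIP = 355/39.0 + 8.5×1.2333 + 5 = 24.586 cmH2O; new PIP = 24.586 + (8.077) = 32.663 cmH2O.

32.7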